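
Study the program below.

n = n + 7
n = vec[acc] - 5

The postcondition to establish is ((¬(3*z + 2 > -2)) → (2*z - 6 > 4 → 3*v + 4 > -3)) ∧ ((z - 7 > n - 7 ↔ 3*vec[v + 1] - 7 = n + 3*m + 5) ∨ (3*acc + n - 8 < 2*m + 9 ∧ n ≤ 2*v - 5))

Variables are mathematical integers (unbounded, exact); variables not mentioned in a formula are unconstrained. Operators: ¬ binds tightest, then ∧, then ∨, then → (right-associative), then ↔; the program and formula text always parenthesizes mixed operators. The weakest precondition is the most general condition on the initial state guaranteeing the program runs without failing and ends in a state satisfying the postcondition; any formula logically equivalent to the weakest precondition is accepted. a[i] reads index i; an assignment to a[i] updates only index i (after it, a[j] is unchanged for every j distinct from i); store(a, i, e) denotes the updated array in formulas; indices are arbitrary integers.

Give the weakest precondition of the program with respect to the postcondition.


Working backward. After the program, the postcondition ((¬(3*z + 2 > -2)) → (2*z - 6 > 4 → 3*v + 4 > -3)) ∧ ((z - 7 > n - 7 ↔ 3*vec[v + 1] - 7 = n + 3*m + 5) ∨ (3*acc + n - 8 < 2*m + 9 ∧ n ≤ 2*v - 5)) must hold; in canonical form it is ((¬(3*z > -4)) → (2*z > 10 → 3*v > -7)) ∧ ((z > n ↔ 3*vec[v + 1] = 3*m + n + 12) ∨ (3*acc + n < 2*m + 17 ∧ n ≤ 2*v - 5)).
Before n := vec[acc] - 5: ((¬(3*z > -4)) → (2*z > 10 → 3*v > -7)) ∧ ((z > vec[acc] - 5 ↔ 3*vec[v + 1] = vec[acc] + 3*m + 7) ∨ (vec[acc] + 3*acc < 2*m + 22 ∧ vec[acc] ≤ 2*v))
Before n := n + 7: ((¬(3*z > -4)) → (2*z > 10 → 3*v > -7)) ∧ ((z > vec[acc] - 5 ↔ 3*vec[v + 1] = vec[acc] + 3*m + 7) ∨ (vec[acc] + 3*acc < 2*m + 22 ∧ vec[acc] ≤ 2*v))
Answer: WP = ((¬(3*z > -4)) → (2*z > 10 → 3*v > -7)) ∧ ((z > vec[acc] - 5 ↔ 3*vec[v + 1] = vec[acc] + 3*m + 7) ∨ (vec[acc] + 3*acc < 2*m + 22 ∧ vec[acc] ≤ 2*v))


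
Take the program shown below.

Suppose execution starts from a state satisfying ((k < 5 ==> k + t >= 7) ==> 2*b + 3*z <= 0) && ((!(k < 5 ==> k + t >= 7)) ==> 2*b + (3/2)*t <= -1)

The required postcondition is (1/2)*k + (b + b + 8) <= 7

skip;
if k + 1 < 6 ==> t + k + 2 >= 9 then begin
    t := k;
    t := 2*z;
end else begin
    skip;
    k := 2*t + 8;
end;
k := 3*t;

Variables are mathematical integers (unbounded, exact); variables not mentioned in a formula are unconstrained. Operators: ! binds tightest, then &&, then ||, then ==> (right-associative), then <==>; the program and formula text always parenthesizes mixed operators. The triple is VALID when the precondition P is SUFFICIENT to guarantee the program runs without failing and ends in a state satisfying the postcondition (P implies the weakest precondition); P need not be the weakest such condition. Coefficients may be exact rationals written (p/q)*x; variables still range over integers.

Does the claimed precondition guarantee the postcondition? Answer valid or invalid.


Working backward. After the program, the postcondition (1/2)*k + (b + b + 8) <= 7 must hold; in canonical form it is 2*b + (1/2)*k <= -1.
Before k := 3*t: 2*b + (3/2)*t <= -1
Then branch requires 2*b + 3*z <= -1; else branch requires 2*b + (3/2)*t <= -1.
Before the if: ((k < 5 ==> k + t >= 7) ==> 2*b + 3*z <= -1) && ((!(k < 5 ==> k + t >= 7)) ==> 2*b + (3/2)*t <= -1)
Before skip: ((k < 5 ==> k + t >= 7) ==> 2*b + 3*z <= -1) && ((!(k < 5 ==> k + t >= 7)) ==> 2*b + (3/2)*t <= -1)
The weakest precondition is ((k < 5 ==> k + t >= 7) ==> 2*b + 3*z <= -1) && ((!(k < 5 ==> k + t >= 7)) ==> 2*b + (3/2)*t <= -1).
Check whether ((k < 5 ==> k + t >= 7) ==> 2*b + 3*z <= 0) && ((!(k < 5 ==> k + t >= 7)) ==> 2*b + (3/2)*t <= -1) implies it.
Countermodel: at the initial state b = 0, k = 4, t = 3, z = 0, the precondition holds but the weakest precondition fails.
Answer: invalid


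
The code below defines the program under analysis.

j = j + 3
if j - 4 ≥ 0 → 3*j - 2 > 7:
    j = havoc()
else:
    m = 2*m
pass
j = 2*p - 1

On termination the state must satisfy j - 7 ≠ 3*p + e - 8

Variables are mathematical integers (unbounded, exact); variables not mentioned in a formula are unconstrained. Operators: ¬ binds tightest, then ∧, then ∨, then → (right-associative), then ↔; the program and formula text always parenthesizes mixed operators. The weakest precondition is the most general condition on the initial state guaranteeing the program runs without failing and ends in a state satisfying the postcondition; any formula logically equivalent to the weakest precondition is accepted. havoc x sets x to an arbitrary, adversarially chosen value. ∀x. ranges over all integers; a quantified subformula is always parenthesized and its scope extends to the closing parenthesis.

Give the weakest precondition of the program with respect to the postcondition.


Working backward. After the program, the postcondition j - 7 ≠ 3*p + e - 8 must hold; in canonical form it is j ≠ e + 3*p - 1.
Before j := 2*p - 1: e + p ≠ 0
Before skip: e + p ≠ 0
Then branch requires e + p ≠ 0; else branch requires e + p ≠ 0.
Before the if: ((j ≥ 4 → 3*j > 9) → e + p ≠ 0) ∧ ((¬(j ≥ 4 → 3*j > 9)) → e + p ≠ 0)
Before j := j + 3: ((j ≥ 1 → 3*j > 0) → e + p ≠ 0) ∧ ((¬(j ≥ 1 → 3*j > 0)) → e + p ≠ 0)
Answer: WP = ((j ≥ 1 → 3*j > 0) → e + p ≠ 0) ∧ ((¬(j ≥ 1 → 3*j > 0)) → e + p ≠ 0)


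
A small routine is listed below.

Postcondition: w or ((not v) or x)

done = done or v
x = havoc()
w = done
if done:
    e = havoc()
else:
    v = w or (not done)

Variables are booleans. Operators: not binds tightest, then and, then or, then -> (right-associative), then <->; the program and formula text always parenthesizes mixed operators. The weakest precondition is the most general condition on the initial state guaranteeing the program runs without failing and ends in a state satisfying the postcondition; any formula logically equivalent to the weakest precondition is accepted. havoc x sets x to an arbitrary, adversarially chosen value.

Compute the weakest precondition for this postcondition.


Working backward. After the program, the postcondition w or ((not v) or x) must hold; in canonical form it is w or (not v) or x.
Then branch requires w or (not v) or x; else branch requires w or (not (w or (not done))) or x.
Before the if: (done -> (w or (not v) or x)) and ((not done) -> (w or (not (w or (not done))) or x))
Before w := done: (done -> (done or (not v) or x)) and ((not done) -> (done or x))
Before havoc x: (done -> (done or (not v))) and ((not done) -> done)
Before done := done or v: (not (done or v)) -> (done or v)
Answer: WP = (not (done or v)) -> (done or v)


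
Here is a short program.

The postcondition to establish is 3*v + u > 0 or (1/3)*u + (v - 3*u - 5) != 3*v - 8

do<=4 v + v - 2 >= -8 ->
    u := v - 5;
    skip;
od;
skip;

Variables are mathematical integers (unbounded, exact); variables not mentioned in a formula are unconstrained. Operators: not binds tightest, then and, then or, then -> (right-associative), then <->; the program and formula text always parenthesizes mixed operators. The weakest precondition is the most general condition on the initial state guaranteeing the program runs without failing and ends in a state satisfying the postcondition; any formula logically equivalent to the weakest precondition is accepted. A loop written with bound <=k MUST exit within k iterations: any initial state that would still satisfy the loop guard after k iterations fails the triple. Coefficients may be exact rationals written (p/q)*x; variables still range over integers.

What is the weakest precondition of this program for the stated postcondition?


Working backward. After the program, the postcondition 3*v + u > 0 or (1/3)*u + (v - 3*u - 5) != 3*v - 8 must hold; in canonical form it is u + 3*v > 0 or (8/3)*u + 2*v != 3.
Before skip: u + 3*v > 0 or (8/3)*u + 2*v != 3
Before the loop (bound <=4), unroll the exhaustion recursion (WP_0 = exit-now case; WP_j = one more guarded iteration, up to j = 4):
  WP_0: (not (2*v >= -6)) and (u + 3*v > 0 or (8/3)*u + 2*v != 3)
  WP_1: (2*v >= -6 -> ((not (2*v >= -6)) and (4*v > 5 or (14/3)*v != 49/3))) and ((not (2*v >= -6)) -> (u + 3*v > 0 or (8/3)*u + 2*v != 3))
  WP_2: (2*v >= -6 -> ((2*v >= -6 -> ((not (2*v >= -6)) and (4*v > 5 or (14/3)*v != 49/3))) and ((not (2*v >= -6)) -> (4*v > 5 or (14/3)*v != 49/3)))) and ((not (2*v >= -6)) -> (u + 3*v > 0 or (8/3)*u + 2*v != 3))
  WP_3: (2*v >= -6 -> ((2*v >= -6 -> ((2*v >= -6 -> ((not (2*v >= -6)) and (4*v > 5 or (14/3)*v != 49/3))) and ((not (2*v >= -6)) -> (4*v > 5 or (14/3)*v != 49/3)))) and ((not (2*v >= -6)) -> (4*v > 5 or (14/3)*v != 49/3)))) and ((not (2*v >= -6)) -> (u + 3*v > 0 or (8/3)*u + 2*v != 3))
  WP_4: (2*v >= -6 -> ((2*v >= -6 -> ((2*v >= -6 -> ((2*v >= -6 -> ((not (2*v >= -6)) and (4*v > 5 or (14/3)*v != 49/3))) and ((not (2*v >= -6)) -> (4*v > 5 or (14/3)*v != 49/3)))) and ((not (2*v >= -6)) -> (4*v > 5 or (14/3)*v != 49/3)))) and ((not (2*v >= -6)) -> (4*v > 5 or (14/3)*v != 49/3)))) and ((not (2*v >= -6)) -> (u + 3*v > 0 or (8/3)*u + 2*v != 3))
So before the loop: (2*v >= -6 -> ((2*v >= -6 -> ((2*v >= -6 -> ((2*v >= -6 -> ((not (2*v >= -6)) and (4*v > 5 or (14/3)*v != 49/3))) and ((not (2*v >= -6)) -> (4*v > 5 or (14/3)*v != 49/3)))) and ((not (2*v >= -6)) -> (4*v > 5 or (14/3)*v != 49/3)))) and ((not (2*v >= -6)) -> (4*v > 5 or (14/3)*v != 49/3)))) and ((not (2*v >= -6)) -> (u + 3*v > 0 or (8/3)*u + 2*v != 3))
Answer: WP = (2*v >= -6 -> ((2*v >= -6 -> ((2*v >= -6 -> ((2*v >= -6 -> ((not (2*v >= -6)) and (4*v > 5 or (14/3)*v != 49/3))) and ((not (2*v >= -6)) -> (4*v > 5 or (14/3)*v != 49/3)))) and ((not (2*v >= -6)) -> (4*v > 5 or (14/3)*v != 49/3)))) and ((not (2*v >= -6)) -> (4*v > 5 or (14/3)*v != 49/3)))) and ((not (2*v >= -6)) -> (u + 3*v > 0 or (8/3)*u + 2*v != 3))


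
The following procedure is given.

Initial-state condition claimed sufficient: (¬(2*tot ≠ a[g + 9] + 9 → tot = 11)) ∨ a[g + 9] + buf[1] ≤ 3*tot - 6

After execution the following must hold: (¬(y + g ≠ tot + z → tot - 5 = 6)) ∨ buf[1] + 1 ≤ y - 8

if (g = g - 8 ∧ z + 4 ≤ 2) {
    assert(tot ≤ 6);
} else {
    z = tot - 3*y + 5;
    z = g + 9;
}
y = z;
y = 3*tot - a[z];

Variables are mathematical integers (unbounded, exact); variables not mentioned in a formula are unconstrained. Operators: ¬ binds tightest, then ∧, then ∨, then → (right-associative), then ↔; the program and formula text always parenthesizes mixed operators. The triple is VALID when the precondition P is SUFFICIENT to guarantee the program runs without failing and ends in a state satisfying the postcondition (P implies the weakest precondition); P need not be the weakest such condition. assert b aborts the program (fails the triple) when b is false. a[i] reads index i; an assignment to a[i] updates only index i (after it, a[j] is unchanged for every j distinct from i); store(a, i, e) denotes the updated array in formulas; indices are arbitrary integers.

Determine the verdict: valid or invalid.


Working backward. After the program, the postcondition (¬(y + g ≠ tot + z → tot - 5 = 6)) ∨ buf[1] + 1 ≤ y - 8 must hold; in canonical form it is (¬(g + y ≠ tot + z → tot = 11)) ∨ buf[1] ≤ y - 9.
Before y := 3*tot - a[z]: (¬(g + 2*tot ≠ a[z] + z → tot = 11)) ∨ a[z] + buf[1] ≤ 3*tot - 9
Before y := z: (¬(g + 2*tot ≠ a[z] + z → tot = 11)) ∨ a[z] + buf[1] ≤ 3*tot - 9
Then branch requires tot ≤ 6 ∧ ((¬(g + 2*tot ≠ a[z] + z → tot = 11)) ∨ a[z] + buf[1] ≤ 3*tot - 9); else branch requires (¬(2*tot ≠ a[g + 9] + 9 → tot = 11)) ∨ a[g + 9] + buf[1] ≤ 3*tot - 9.
Before the if: (¬(2*tot ≠ a[g + 9] + 9 → tot = 11)) ∨ a[g + 9] + buf[1] ≤ 3*tot - 9
The weakest precondition is (¬(2*tot ≠ a[g + 9] + 9 → tot = 11)) ∨ a[g + 9] + buf[1] ≤ 3*tot - 9.
Check whether (¬(2*tot ≠ a[g + 9] + 9 → tot = 11)) ∨ a[g + 9] + buf[1] ≤ 3*tot - 6 implies it.
Countermodel: at the initial state a = {[0] = -5, [1] = -5, elsewhere -5}, buf = {[0] = 5, [1] = 5, elsewhere 5}, g = -9, tot = 2, the precondition holds but the weakest precondition fails.
Answer: invalid


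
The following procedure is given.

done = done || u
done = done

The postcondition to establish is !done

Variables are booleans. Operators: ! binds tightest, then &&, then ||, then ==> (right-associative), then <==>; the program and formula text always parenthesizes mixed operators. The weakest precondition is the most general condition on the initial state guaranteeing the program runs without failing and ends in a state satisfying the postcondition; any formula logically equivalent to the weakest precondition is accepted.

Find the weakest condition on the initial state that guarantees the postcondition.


Working backward. After the program, !done must hold.
Before done := done: !done
Before done := done || u: !(done || u)
Answer: WP = !(done || u)


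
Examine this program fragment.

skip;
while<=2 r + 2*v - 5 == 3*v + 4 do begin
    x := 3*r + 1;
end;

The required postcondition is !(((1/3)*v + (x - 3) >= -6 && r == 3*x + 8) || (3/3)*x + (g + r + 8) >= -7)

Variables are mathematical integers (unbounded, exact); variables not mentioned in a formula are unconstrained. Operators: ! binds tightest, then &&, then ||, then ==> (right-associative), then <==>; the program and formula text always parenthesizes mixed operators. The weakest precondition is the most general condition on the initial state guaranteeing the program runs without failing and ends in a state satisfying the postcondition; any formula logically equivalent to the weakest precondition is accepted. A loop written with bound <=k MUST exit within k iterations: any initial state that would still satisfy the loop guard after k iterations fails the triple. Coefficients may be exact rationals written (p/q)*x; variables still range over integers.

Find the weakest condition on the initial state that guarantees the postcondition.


Working backward. After the program, the postcondition !(((1/3)*v + (x - 3) >= -6 && r == 3*x + 8) || (3/3)*x + (g + r + 8) >= -7) must hold; in canonical form it is !(((1/3)*v + x >= -3 && r == 3*x + 8) || g + r + x >= -15).
Before the loop (bound <=2), unroll the exhaustion recursion (WP_0 = exit-now case; WP_j = one more guarded iteration, up to j = 2):
  WP_0: (!(r == v + 9)) && (!(((1/3)*v + x >= -3 && r == 3*x + 8) || g + r + x >= -15))
  WP_1: (r == v + 9 ==> ((!(r == v + 9)) && (!((3*r + (1/3)*v >= -4 && 8*r == -11) || g + 4*r >= -16)))) && ((!(r == v + 9)) ==> (!(((1/3)*v + x >= -3 && r == 3*x + 8) || g + r + x >= -15)))
  WP_2: (r == v + 9 ==> ((r == v + 9 ==> ((!(r == v + 9)) && (!((3*r + (1/3)*v >= -4 && 8*r == -11) || g + 4*r >= -16)))) && ((!(r == v + 9)) ==> (!((3*r + (1/3)*v >= -4 && 8*r == -11) || g + 4*r >= -16))))) && ((!(r == v + 9)) ==> (!(((1/3)*v + x >= -3 && r == 3*x + 8) || g + r + x >= -15)))
So before the loop: (r == v + 9 ==> ((r == v + 9 ==> ((!(r == v + 9)) && (!((3*r + (1/3)*v >= -4 && 8*r == -11) || g + 4*r >= -16)))) && ((!(r == v + 9)) ==> (!((3*r + (1/3)*v >= -4 && 8*r == -11) || g + 4*r >= -16))))) && ((!(r == v + 9)) ==> (!(((1/3)*v + x >= -3 && r == 3*x + 8) || g + r + x >= -15)))
Before skip: (r == v + 9 ==> ((r == v + 9 ==> ((!(r == v + 9)) && (!((3*r + (1/3)*v >= -4 && 8*r == -11) || g + 4*r >= -16)))) && ((!(r == v + 9)) ==> (!((3*r + (1/3)*v >= -4 && 8*r == -11) || g + 4*r >= -16))))) && ((!(r == v + 9)) ==> (!(((1/3)*v + x >= -3 && r == 3*x + 8) || g + r + x >= -15)))
Answer: WP = (r == v + 9 ==> ((r == v + 9 ==> ((!(r == v + 9)) && (!((3*r + (1/3)*v >= -4 && 8*r == -11) || g + 4*r >= -16)))) && ((!(r == v + 9)) ==> (!((3*r + (1/3)*v >= -4 && 8*r == -11) || g + 4*r >= -16))))) && ((!(r == v + 9)) ==> (!(((1/3)*v + x >= -3 && r == 3*x + 8) || g + r + x >= -15)))


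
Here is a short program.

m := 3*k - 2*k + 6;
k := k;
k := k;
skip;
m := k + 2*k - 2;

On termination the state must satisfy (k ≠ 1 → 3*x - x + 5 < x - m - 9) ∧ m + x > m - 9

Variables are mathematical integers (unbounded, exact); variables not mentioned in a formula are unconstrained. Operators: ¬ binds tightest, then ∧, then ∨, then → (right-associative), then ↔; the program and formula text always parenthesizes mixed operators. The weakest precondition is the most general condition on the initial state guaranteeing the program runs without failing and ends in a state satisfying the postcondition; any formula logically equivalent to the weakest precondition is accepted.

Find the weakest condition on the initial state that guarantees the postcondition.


Working backward. After the program, the postcondition (k ≠ 1 → 3*x - x + 5 < x - m - 9) ∧ m + x > m - 9 must hold; in canonical form it is (k ≠ 1 → m + x < -14) ∧ x > -9.
Before m := k + 2*k - 2: (k ≠ 1 → 3*k + x < -12) ∧ x > -9
Before skip: (k ≠ 1 → 3*k + x < -12) ∧ x > -9
Before k := k: (k ≠ 1 → 3*k + x < -12) ∧ x > -9
Before k := k: (k ≠ 1 → 3*k + x < -12) ∧ x > -9
Before m := 3*k - 2*k + 6: (k ≠ 1 → 3*k + x < -12) ∧ x > -9
Answer: WP = (k ≠ 1 → 3*k + x < -12) ∧ x > -9


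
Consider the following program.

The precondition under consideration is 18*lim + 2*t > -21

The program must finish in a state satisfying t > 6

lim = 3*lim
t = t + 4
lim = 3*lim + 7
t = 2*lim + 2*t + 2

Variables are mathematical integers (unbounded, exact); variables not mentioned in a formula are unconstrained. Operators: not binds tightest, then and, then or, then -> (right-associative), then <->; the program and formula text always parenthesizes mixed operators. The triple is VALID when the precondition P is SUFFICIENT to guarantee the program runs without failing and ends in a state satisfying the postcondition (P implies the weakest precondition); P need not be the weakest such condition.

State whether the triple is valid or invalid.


Working backward. After the program, t > 6 must hold.
Before t := 2*lim + 2*t + 2: 2*lim + 2*t > 4
Before lim := 3*lim + 7: 6*lim + 2*t > -10
Before t := t + 4: 6*lim + 2*t > -18
Before lim := 3*lim: 18*lim + 2*t > -18
The weakest precondition is 18*lim + 2*t > -18.
Check whether 18*lim + 2*t > -21 implies it.
Countermodel: at the initial state lim = -1, t = 0, the precondition holds but the weakest precondition fails.
Answer: invalid


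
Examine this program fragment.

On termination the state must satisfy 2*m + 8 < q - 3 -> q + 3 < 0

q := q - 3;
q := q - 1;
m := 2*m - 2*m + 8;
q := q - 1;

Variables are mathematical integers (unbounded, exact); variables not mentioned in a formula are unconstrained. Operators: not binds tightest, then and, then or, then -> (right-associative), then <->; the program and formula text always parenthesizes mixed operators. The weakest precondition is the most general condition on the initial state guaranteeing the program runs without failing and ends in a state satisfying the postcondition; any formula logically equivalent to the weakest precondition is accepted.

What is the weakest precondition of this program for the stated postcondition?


Working backward. After the program, the postcondition 2*m + 8 < q - 3 -> q + 3 < 0 must hold; in canonical form it is 2*m < q - 11 -> q < -3.
Before q := q - 1: 2*m < q - 12 -> q < -2
Before m := 2*m - 2*m + 8: q > 28 -> q < -2
Before q := q - 1: q > 29 -> q < -1
Before q := q - 3: q > 32 -> q < 2
Answer: WP = q > 32 -> q < 2


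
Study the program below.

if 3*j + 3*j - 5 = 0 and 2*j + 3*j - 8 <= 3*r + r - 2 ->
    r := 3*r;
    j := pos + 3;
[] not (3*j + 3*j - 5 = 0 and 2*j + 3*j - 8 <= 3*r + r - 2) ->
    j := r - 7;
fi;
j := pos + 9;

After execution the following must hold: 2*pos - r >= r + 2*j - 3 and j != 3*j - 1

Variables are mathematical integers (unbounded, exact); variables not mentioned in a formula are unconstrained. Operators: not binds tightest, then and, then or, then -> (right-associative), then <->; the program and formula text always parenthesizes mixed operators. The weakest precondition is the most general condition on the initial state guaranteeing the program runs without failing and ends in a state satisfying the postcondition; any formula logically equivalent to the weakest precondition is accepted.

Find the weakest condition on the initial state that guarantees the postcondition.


Working backward. After the program, the postcondition 2*pos - r >= r + 2*j - 3 and j != 3*j - 1 must hold; in canonical form it is 2*pos >= 2*j + 2*r - 3 and 2*j != 1.
Before j := pos + 9: 2*r <= -15 and 2*pos != -17
Then branch requires 6*r <= -15 and 2*pos != -17; else branch requires 2*r <= -15 and 2*pos != -17.
Before the if: ((6*j = 5 and 5*j <= 4*r + 6) -> (6*r <= -15 and 2*pos != -17)) and ((not (6*j = 5 and 5*j <= 4*r + 6)) -> (2*r <= -15 and 2*pos != -17))
Answer: WP = ((6*j = 5 and 5*j <= 4*r + 6) -> (6*r <= -15 and 2*pos != -17)) and ((not (6*j = 5 and 5*j <= 4*r + 6)) -> (2*r <= -15 and 2*pos != -17))


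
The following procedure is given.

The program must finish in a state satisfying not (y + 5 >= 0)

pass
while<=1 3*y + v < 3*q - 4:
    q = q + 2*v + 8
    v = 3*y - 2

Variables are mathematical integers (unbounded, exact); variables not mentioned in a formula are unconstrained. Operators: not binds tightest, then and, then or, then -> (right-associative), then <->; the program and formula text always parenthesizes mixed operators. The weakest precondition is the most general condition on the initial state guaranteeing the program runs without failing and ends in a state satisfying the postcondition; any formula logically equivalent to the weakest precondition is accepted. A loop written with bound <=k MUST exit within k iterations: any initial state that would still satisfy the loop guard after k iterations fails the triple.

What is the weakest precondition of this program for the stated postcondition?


Working backward. After the program, the postcondition not (y + 5 >= 0) must hold; in canonical form it is not (y >= -5).
Before the loop (bound <=1), unroll the exhaustion recursion (WP_0 = exit-now case; WP_j = one more guarded iteration, up to j = 1):
  WP_0: (not (v + 3*y < 3*q - 4)) and (not (y >= -5))
  WP_1: (v + 3*y < 3*q - 4 -> ((not (6*y < 3*q + 6*v + 22)) and (not (y >= -5)))) and ((not (v + 3*y < 3*q - 4)) -> (not (y >= -5)))
So before the loop: (v + 3*y < 3*q - 4 -> ((not (6*y < 3*q + 6*v + 22)) and (not (y >= -5)))) and ((not (v + 3*y < 3*q - 4)) -> (not (y >= -5)))
Before skip: (v + 3*y < 3*q - 4 -> ((not (6*y < 3*q + 6*v + 22)) and (not (y >= -5)))) and ((not (v + 3*y < 3*q - 4)) -> (not (y >= -5)))
Answer: WP = (v + 3*y < 3*q - 4 -> ((not (6*y < 3*q + 6*v + 22)) and (not (y >= -5)))) and ((not (v + 3*y < 3*q - 4)) -> (not (y >= -5)))


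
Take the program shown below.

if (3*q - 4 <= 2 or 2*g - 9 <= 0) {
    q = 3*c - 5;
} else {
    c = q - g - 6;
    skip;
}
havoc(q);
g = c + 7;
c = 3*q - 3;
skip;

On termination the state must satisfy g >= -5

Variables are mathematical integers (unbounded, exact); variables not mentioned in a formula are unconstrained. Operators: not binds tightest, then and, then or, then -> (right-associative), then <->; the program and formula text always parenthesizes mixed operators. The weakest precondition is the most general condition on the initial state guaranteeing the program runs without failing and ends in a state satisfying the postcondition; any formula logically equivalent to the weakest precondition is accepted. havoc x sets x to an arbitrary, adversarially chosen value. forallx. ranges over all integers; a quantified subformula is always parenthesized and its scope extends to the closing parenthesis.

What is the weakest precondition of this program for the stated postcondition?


Working backward. After the program, g >= -5 must hold.
Before skip: g >= -5
Before c := 3*q - 3: g >= -5
Before g := c + 7: c >= -12
Before havoc q: c >= -12
Then branch requires c >= -12; else branch requires q >= g - 6.
Before the if: ((3*q <= 6 or 2*g <= 9) -> c >= -12) and ((not (3*q <= 6 or 2*g <= 9)) -> q >= g - 6)
Answer: WP = ((3*q <= 6 or 2*g <= 9) -> c >= -12) and ((not (3*q <= 6 or 2*g <= 9)) -> q >= g - 6)


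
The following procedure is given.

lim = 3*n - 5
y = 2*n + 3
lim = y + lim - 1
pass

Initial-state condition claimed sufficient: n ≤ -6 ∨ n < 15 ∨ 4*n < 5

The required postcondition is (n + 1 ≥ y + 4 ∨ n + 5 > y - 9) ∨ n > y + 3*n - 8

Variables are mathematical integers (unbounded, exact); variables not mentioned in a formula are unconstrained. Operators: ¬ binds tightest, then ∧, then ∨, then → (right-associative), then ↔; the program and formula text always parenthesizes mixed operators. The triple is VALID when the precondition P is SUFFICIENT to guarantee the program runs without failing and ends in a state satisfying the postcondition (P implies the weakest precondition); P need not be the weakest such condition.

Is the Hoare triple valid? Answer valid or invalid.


Working backward. After the program, the postcondition (n + 1 ≥ y + 4 ∨ n + 5 > y - 9) ∨ n > y + 3*n - 8 must hold; in canonical form it is n ≥ y + 3 ∨ n > y - 14 ∨ 2*n + y < 8.
Before skip: n ≥ y + 3 ∨ n > y - 14 ∨ 2*n + y < 8
Before lim := y + lim - 1: n ≥ y + 3 ∨ n > y - 14 ∨ 2*n + y < 8
Before y := 2*n + 3: n ≤ -6 ∨ n < 11 ∨ 4*n < 5
Before lim := 3*n - 5: n ≤ -6 ∨ n < 11 ∨ 4*n < 5
The weakest precondition is n ≤ -6 ∨ n < 11 ∨ 4*n < 5.
Check whether n ≤ -6 ∨ n < 15 ∨ 4*n < 5 implies it.
Countermodel: at the initial state n = 11, the precondition holds but the weakest precondition fails.
Answer: invalid


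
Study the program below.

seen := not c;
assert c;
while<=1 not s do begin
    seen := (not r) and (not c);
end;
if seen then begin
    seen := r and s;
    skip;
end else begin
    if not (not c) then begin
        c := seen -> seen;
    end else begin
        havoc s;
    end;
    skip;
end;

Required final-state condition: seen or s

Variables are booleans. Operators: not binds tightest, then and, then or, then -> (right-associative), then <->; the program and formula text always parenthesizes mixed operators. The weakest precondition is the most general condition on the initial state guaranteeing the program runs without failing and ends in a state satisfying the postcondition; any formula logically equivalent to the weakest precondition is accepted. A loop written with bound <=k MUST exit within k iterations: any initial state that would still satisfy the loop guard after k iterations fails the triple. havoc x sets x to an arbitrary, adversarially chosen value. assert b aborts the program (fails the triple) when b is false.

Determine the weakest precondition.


Working backward. After the program, seen or s must hold.
Then branch requires (r and s) or s; else branch requires (c -> (seen or s)) and ((not c) -> seen).
Before the if: (seen -> ((r and s) or s)) and ((not seen) -> ((c -> (seen or s)) and ((not c) -> seen)))
Before the loop (bound <=1), unroll the exhaustion recursion (WP_0 = exit-now case; WP_j = one more guarded iteration, up to j = 1):
  WP_0: s and (seen -> ((r and s) or s)) and ((not seen) -> ((c -> (seen or s)) and ((not c) -> seen)))
  WP_1: ((not s) -> (s and (((not r) and (not c)) -> ((r and s) or s)) and ((not ((not r) and (not c))) -> ((c -> (((not r) and (not c)) or s)) and ((not c) -> ((not r) and (not c))))))) and (s -> ((seen -> ((r and s) or s)) and ((not seen) -> ((c -> (seen or s)) and ((not c) -> seen)))))
So before the loop: ((not s) -> (s and (((not r) and (not c)) -> ((r and s) or s)) and ((not ((not r) and (not c))) -> ((c -> (((not r) and (not c)) or s)) and ((not c) -> ((not r) and (not c))))))) and (s -> ((seen -> ((r and s) or s)) and ((not seen) -> ((c -> (seen or s)) and ((not c) -> seen)))))
Before assert c: c and ((not s) -> (s and (((not r) and (not c)) -> ((r and s) or s)) and ((not ((not r) and (not c))) -> ((c -> (((not r) and (not c)) or s)) and ((not c) -> ((not r) and (not c))))))) and (s -> ((seen -> ((r and s) or s)) and ((not seen) -> ((c -> (seen or s)) and ((not c) -> seen)))))
Before seen := not c: c and ((not s) -> (s and (((not r) and (not c)) -> ((r and s) or s)) and ((not ((not r) and (not c))) -> ((c -> (((not r) and (not c)) or s)) and ((not c) -> ((not r) and (not c))))))) and (s -> (((not c) -> ((r and s) or s)) and (c -> (c -> ((not c) or s)))))
Answer: WP = c and ((not s) -> (s and (((not r) and (not c)) -> ((r and s) or s)) and ((not ((not r) and (not c))) -> ((c -> (((not r) and (not c)) or s)) and ((not c) -> ((not r) and (not c))))))) and (s -> (((not c) -> ((r and s) or s)) and (c -> (c -> ((not c) or s)))))


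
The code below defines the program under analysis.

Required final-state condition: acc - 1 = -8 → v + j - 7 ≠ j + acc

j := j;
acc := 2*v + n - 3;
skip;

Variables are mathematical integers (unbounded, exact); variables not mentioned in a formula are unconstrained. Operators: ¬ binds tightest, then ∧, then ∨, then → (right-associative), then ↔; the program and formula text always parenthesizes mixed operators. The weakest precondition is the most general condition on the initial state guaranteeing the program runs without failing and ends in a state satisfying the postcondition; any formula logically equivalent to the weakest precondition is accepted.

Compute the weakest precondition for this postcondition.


Working backward. After the program, the postcondition acc - 1 = -8 → v + j - 7 ≠ j + acc must hold; in canonical form it is acc = -7 → v ≠ acc + 7.
Before skip: acc = -7 → v ≠ acc + 7
Before acc := 2*v + n - 3: n + 2*v = -4 → n + v ≠ -4
Before j := j: n + 2*v = -4 → n + v ≠ -4
Answer: WP = n + 2*v = -4 → n + v ≠ -4


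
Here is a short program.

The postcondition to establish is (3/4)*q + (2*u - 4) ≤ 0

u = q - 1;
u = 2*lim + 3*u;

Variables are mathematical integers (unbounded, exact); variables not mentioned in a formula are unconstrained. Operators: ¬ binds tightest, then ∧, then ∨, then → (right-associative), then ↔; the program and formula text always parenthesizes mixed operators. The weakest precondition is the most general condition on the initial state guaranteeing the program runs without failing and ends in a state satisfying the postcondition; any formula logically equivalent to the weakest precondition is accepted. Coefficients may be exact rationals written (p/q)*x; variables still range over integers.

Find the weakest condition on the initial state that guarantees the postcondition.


Working backward. After the program, the postcondition (3/4)*q + (2*u - 4) ≤ 0 must hold; in canonical form it is (3/4)*q + 2*u ≤ 4.
Before u := 2*lim + 3*u: 4*lim + (3/4)*q + 6*u ≤ 4
Before u := q - 1: 4*lim + (27/4)*q ≤ 10
Answer: WP = 4*lim + (27/4)*q ≤ 10


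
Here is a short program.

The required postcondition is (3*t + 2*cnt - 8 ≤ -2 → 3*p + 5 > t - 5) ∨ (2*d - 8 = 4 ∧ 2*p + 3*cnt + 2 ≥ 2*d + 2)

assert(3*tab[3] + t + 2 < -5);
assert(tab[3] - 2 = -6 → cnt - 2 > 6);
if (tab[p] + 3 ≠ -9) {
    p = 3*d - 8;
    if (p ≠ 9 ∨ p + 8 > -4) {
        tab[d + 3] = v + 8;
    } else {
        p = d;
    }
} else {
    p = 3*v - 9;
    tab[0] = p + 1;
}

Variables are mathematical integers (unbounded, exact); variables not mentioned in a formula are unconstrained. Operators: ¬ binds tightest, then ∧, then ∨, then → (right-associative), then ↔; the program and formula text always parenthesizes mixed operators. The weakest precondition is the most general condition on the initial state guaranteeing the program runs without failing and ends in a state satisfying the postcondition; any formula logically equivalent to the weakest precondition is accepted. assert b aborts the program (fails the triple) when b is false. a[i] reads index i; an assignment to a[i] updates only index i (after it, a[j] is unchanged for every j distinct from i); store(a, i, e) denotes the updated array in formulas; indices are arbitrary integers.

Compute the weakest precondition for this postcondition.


Working backward. After the program, the postcondition (3*t + 2*cnt - 8 ≤ -2 → 3*p + 5 > t - 5) ∨ (2*d - 8 = 4 ∧ 2*p + 3*cnt + 2 ≥ 2*d + 2) must hold; in canonical form it is (2*cnt + 3*t ≤ 6 → 3*p > t - 10) ∨ (2*d = 12 ∧ 3*cnt + 2*p ≥ 2*d).
Then branch requires ((3*d ≠ 17 ∨ 3*d > -4) → ((2*cnt + 3*t ≤ 6 → 9*d > t + 14) ∨ (2*d = 12 ∧ 3*cnt + 4*d ≥ 16))) ∧ ((¬(3*d ≠ 17 ∨ 3*d > -4)) → ((2*cnt + 3*t ≤ 6 → 3*d > t - 10) ∨ (2*d = 12 ∧ 3*cnt ≥ 0))); else branch requires (2*cnt + 3*t ≤ 6 → 9*v > t + 17) ∨ (2*d = 12 ∧ 3*cnt + 6*v ≥ 2*d + 18).
Before the if: (tab[p] ≠ -12 → (((3*d ≠ 17 ∨ 3*d > -4) → ((2*cnt + 3*t ≤ 6 → 9*d > t + 14) ∨ (2*d = 12 ∧ 3*cnt + 4*d ≥ 16))) ∧ ((¬(3*d ≠ 17 ∨ 3*d > -4)) → ((2*cnt + 3*t ≤ 6 → 3*d > t - 10) ∨ (2*d = 12 ∧ 3*cnt ≥ 0))))) ∧ ((¬(tab[p] ≠ -12)) → ((2*cnt + 3*t ≤ 6 → 9*v > t + 17) ∨ (2*d = 12 ∧ 3*cnt + 6*v ≥ 2*d + 18)))
Before assert tab[3] - 2 = -6 → cnt - 2 > 6: (tab[3] = -4 → cnt > 8) ∧ (tab[p] ≠ -12 → (((3*d ≠ 17 ∨ 3*d > -4) → ((2*cnt + 3*t ≤ 6 → 9*d > t + 14) ∨ (2*d = 12 ∧ 3*cnt + 4*d ≥ 16))) ∧ ((¬(3*d ≠ 17 ∨ 3*d > -4)) → ((2*cnt + 3*t ≤ 6 → 3*d > t - 10) ∨ (2*d = 12 ∧ 3*cnt ≥ 0))))) ∧ ((¬(tab[p] ≠ -12)) → ((2*cnt + 3*t ≤ 6 → 9*v > t + 17) ∨ (2*d = 12 ∧ 3*cnt + 6*v ≥ 2*d + 18)))
Before assert 3*tab[3] + t + 2 < -5: 3*tab[3] + t < -7 ∧ (tab[3] = -4 → cnt > 8) ∧ (tab[p] ≠ -12 → (((3*d ≠ 17 ∨ 3*d > -4) → ((2*cnt + 3*t ≤ 6 → 9*d > t + 14) ∨ (2*d = 12 ∧ 3*cnt + 4*d ≥ 16))) ∧ ((¬(3*d ≠ 17 ∨ 3*d > -4)) → ((2*cnt + 3*t ≤ 6 → 3*d > t - 10) ∨ (2*d = 12 ∧ 3*cnt ≥ 0))))) ∧ ((¬(tab[p] ≠ -12)) → ((2*cnt + 3*t ≤ 6 → 9*v > t + 17) ∨ (2*d = 12 ∧ 3*cnt + 6*v ≥ 2*d + 18)))
Answer: WP = 3*tab[3] + t < -7 ∧ (tab[3] = -4 → cnt > 8) ∧ (tab[p] ≠ -12 → (((3*d ≠ 17 ∨ 3*d > -4) → ((2*cnt + 3*t ≤ 6 → 9*d > t + 14) ∨ (2*d = 12 ∧ 3*cnt + 4*d ≥ 16))) ∧ ((¬(3*d ≠ 17 ∨ 3*d > -4)) → ((2*cnt + 3*t ≤ 6 → 3*d > t - 10) ∨ (2*d = 12 ∧ 3*cnt ≥ 0))))) ∧ ((¬(tab[p] ≠ -12)) → ((2*cnt + 3*t ≤ 6 → 9*v > t + 17) ∨ (2*d = 12 ∧ 3*cnt + 6*v ≥ 2*d + 18)))


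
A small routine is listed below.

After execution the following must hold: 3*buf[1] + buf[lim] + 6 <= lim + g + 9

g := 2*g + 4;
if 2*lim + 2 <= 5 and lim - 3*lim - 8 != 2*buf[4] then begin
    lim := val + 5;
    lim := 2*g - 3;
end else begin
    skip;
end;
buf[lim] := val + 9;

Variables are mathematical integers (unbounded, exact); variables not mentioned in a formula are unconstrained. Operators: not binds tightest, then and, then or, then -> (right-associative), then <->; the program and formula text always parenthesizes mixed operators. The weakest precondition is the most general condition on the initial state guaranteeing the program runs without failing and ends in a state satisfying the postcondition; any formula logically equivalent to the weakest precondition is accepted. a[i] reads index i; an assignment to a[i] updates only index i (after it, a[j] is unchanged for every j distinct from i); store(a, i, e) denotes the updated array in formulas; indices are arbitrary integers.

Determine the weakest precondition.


Working backward. After the program, the postcondition 3*buf[1] + buf[lim] + 6 <= lim + g + 9 must hold; in canonical form it is 3*buf[1] + buf[lim] <= g + lim + 3.
Before buf[lim] := val + 9: 3*store(buf, lim, val + 9)[1] + store(buf, lim, val + 9)[lim] <= g + lim + 3
Then branch requires 3*store(buf, 2*g - 3, val + 9)[1] + store(buf, 2*g - 3, val + 9)[2*g - 3] <= 3*g; else branch requires 3*store(buf, lim, val + 9)[1] + store(buf, lim, val + 9)[lim] <= g + lim + 3.
Before the if: ((2*lim <= 3 and 2*buf[4] + 2*lim != -8) -> 3*store(buf, 2*g - 3, val + 9)[1] + store(buf, 2*g - 3, val + 9)[2*g - 3] <= 3*g) and ((not (2*lim <= 3 and 2*buf[4] + 2*lim != -8)) -> 3*store(buf, lim, val + 9)[1] + store(buf, lim, val + 9)[lim] <= g + lim + 3)
Before g := 2*g + 4: ((2*lim <= 3 and 2*buf[4] + 2*lim != -8) -> store(buf, 4*g + 5, val + 9)[4*g + 5] + 3*store(buf, 4*g + 5, val + 9)[1] <= 6*g + 12) and ((not (2*lim <= 3 and 2*buf[4] + 2*lim != -8)) -> 3*store(buf, lim, val + 9)[1] + store(buf, lim, val + 9)[lim] <= 2*g + lim + 7)
Answer: WP = ((2*lim <= 3 and 2*buf[4] + 2*lim != -8) -> store(buf, 4*g + 5, val + 9)[4*g + 5] + 3*store(buf, 4*g + 5, val + 9)[1] <= 6*g + 12) and ((not (2*lim <= 3 and 2*buf[4] + 2*lim != -8)) -> 3*store(buf, lim, val + 9)[1] + store(buf, lim, val + 9)[lim] <= 2*g + lim + 7)


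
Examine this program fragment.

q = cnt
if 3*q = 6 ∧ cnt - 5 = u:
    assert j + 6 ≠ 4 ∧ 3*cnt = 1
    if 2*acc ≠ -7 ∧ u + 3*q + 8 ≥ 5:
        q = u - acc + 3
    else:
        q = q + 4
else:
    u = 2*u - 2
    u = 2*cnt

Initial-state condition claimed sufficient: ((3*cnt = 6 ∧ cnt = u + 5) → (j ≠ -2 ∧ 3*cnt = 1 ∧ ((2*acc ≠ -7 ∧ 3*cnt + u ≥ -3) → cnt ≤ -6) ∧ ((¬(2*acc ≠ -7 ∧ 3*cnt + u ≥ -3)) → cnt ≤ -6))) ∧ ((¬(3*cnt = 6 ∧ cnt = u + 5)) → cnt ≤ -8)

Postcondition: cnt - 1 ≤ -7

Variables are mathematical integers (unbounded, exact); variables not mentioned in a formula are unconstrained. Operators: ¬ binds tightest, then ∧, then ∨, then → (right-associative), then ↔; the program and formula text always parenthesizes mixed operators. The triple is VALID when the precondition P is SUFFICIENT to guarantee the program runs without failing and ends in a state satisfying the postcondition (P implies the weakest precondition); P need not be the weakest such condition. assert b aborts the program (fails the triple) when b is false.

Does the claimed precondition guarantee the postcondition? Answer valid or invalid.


Working backward. After the program, the postcondition cnt - 1 ≤ -7 must hold; in canonical form it is cnt ≤ -6.
Then branch requires j ≠ -2 ∧ 3*cnt = 1 ∧ ((2*acc ≠ -7 ∧ 3*q + u ≥ -3) → cnt ≤ -6) ∧ ((¬(2*acc ≠ -7 ∧ 3*q + u ≥ -3)) → cnt ≤ -6); else branch requires cnt ≤ -6.
Before the if: ((3*q = 6 ∧ cnt = u + 5) → (j ≠ -2 ∧ 3*cnt = 1 ∧ ((2*acc ≠ -7 ∧ 3*q + u ≥ -3) → cnt ≤ -6) ∧ ((¬(2*acc ≠ -7 ∧ 3*q + u ≥ -3)) → cnt ≤ -6))) ∧ ((¬(3*q = 6 ∧ cnt = u + 5)) → cnt ≤ -6)
Before q := cnt: ((3*cnt = 6 ∧ cnt = u + 5) → (j ≠ -2 ∧ 3*cnt = 1 ∧ ((2*acc ≠ -7 ∧ 3*cnt + u ≥ -3) → cnt ≤ -6) ∧ ((¬(2*acc ≠ -7 ∧ 3*cnt + u ≥ -3)) → cnt ≤ -6))) ∧ ((¬(3*cnt = 6 ∧ cnt = u + 5)) → cnt ≤ -6)
The weakest precondition is ((3*cnt = 6 ∧ cnt = u + 5) → (j ≠ -2 ∧ 3*cnt = 1 ∧ ((2*acc ≠ -7 ∧ 3*cnt + u ≥ -3) → cnt ≤ -6) ∧ ((¬(2*acc ≠ -7 ∧ 3*cnt + u ≥ -3)) → cnt ≤ -6))) ∧ ((¬(3*cnt = 6 ∧ cnt = u + 5)) → cnt ≤ -6).
Check whether ((3*cnt = 6 ∧ cnt = u + 5) → (j ≠ -2 ∧ 3*cnt = 1 ∧ ((2*acc ≠ -7 ∧ 3*cnt + u ≥ -3) → cnt ≤ -6) ∧ ((¬(2*acc ≠ -7 ∧ 3*cnt + u ≥ -3)) → cnt ≤ -6))) ∧ ((¬(3*cnt = 6 ∧ cnt = u + 5)) → cnt ≤ -8) implies it.
Every state satisfying the precondition satisfies the weakest precondition: the implication holds.
Answer: valid


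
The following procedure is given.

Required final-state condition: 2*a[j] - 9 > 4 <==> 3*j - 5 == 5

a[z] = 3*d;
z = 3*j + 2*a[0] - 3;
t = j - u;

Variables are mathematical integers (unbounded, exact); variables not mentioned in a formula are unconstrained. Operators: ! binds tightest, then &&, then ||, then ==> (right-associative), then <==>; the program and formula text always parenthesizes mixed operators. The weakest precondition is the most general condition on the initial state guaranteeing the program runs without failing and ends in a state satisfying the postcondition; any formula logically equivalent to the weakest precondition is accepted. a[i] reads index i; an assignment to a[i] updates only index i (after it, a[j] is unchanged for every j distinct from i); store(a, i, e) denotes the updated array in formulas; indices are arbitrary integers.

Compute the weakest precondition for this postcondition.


Working backward. After the program, the postcondition 2*a[j] - 9 > 4 <==> 3*j - 5 == 5 must hold; in canonical form it is 2*a[j] > 13 <==> 3*j == 10.
Before t := j - u: 2*a[j] > 13 <==> 3*j == 10
Before z := 3*j + 2*a[0] - 3: 2*a[j] > 13 <==> 3*j == 10
Before a[z] := 3*d: 2*store(a, z, 3*d)[j] > 13 <==> 3*j == 10
Answer: WP = 2*store(a, z, 3*d)[j] > 13 <==> 3*j == 10
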